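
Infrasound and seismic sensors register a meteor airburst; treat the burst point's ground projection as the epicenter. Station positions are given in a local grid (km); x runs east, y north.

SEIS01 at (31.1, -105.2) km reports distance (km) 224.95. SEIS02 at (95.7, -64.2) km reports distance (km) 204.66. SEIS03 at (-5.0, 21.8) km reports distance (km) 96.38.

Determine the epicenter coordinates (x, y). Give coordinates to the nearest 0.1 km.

Circle about each station: (x − 31.1)² + (y + 105.2)² = 224.95²; (x − 95.7)² + (y + 64.2)² = 204.66²; (x + 5.0)² + (y − 21.8)² = 96.38².
Subtracting the SEIS01 equation from the SEIS02 and SEIS03 equations removes the quadratic terms:
129.2 x + 82.0 y = 9962.67
-72.2 x + 254.0 y = 29779.39
Solving the 2×2 system: x ≈ 2.3, y ≈ 117.9 km.

2.3 km east, 117.9 km north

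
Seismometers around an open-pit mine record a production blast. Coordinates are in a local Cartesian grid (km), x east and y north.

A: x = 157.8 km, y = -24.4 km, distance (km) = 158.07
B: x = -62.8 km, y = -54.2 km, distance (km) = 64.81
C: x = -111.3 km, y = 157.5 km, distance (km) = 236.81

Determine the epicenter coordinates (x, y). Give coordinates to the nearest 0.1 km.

1.9 km east, -50.5 km north

Circle about each station: (x − 157.8)² + (y + 24.4)² = 158.07²; (x + 62.8)² + (y + 54.2)² = 64.81²; (x + 111.3)² + (y − 157.5)² = 236.81².
Subtracting pairs of circle equations eliminates x²+y² and gives linear equations (the radical axes):
-441.2 x − 59.6 y = 2171.07
-538.2 x + 363.8 y = -19395.11
Solving the 2×2 system: x ≈ 1.9, y ≈ -50.5 km.
Check against A (with the unrounded x, y): √((x − 157.8)²+(y + 24.4)²) = 158.07 ≈ 158.07 km. ✓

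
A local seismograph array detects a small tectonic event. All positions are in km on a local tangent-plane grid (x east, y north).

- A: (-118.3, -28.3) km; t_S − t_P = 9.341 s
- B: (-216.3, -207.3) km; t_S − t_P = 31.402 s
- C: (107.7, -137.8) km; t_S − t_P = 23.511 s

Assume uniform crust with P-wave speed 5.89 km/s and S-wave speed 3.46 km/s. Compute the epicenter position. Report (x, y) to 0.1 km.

Distance from S−P lag: d = Δt · v_P v_S / (v_P − v_S) = Δt · (5.89·3.46)/(5.89−3.46) ≈ 8.3866·Δt.
So d_A = 78.34, d_B = 263.36, d_C = 197.18 km.
Circle about each station: (x + 118.3)² + (y + 28.3)² = 78.34²; (x + 216.3)² + (y + 207.3)² = 263.36²; (x − 107.7)² + (y + 137.8)² = 197.18².
Subtracting the A equation from the B and C equations removes the quadratic terms:
-196.0 x − 358.0 y = 11741.87
452.0 x − 219.0 y = -16950.45
Solving the 2×2 system: x ≈ -42.2, y ≈ -9.7 km.

-42.2 km east, -9.7 km north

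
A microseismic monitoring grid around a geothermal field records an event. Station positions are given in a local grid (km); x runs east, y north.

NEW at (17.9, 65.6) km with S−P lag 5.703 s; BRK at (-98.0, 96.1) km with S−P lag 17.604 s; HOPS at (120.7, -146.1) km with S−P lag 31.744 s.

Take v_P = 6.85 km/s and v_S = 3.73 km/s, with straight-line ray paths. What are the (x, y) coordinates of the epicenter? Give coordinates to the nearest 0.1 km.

Distance from S−P lag: d = Δt · v_P v_S / (v_P − v_S) = Δt · (6.85·3.73)/(6.85−3.73) ≈ 8.1893·Δt.
So d_NEW = 46.70, d_BRK = 144.16, d_HOPS = 259.96 km.
Circle about each station: (x − 17.9)² + (y − 65.6)² = 46.70²; (x + 98.0)² + (y − 96.1)² = 144.16²; (x − 120.7)² + (y + 146.1)² = 259.96².
Subtracting pairs of circle equations eliminates x²+y² and gives linear equations (the radical axes):
-231.8 x + 61.0 y = -4385.78
205.6 x − 423.4 y = -34108.38
Solving the 2×2 system: x ≈ 46.0, y ≈ 102.9 km.

x ≈ 46.0 km, y ≈ 102.9 km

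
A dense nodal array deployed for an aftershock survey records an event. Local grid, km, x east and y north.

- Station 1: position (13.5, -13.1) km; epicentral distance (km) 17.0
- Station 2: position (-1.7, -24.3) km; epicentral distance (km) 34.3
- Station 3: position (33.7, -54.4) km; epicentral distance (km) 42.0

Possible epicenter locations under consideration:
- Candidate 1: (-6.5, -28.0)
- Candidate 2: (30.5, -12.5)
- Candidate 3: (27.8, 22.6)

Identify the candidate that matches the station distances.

For each candidate, compare |candidate − station| to the reported distance:
Candidate 1: residuals Station 1 7.9, Station 2 28.2, Station 3 6.1 → max 28.2 km
Candidate 2: residuals Station 1 0.0, Station 2 0.0, Station 3 0.0 → max 0.0 km
Candidate 3: residuals Station 1 21.5, Station 2 21.1, Station 3 35.2 → max 35.2 km
Only Candidate 2 has all residuals ≈ 0.

Candidate 2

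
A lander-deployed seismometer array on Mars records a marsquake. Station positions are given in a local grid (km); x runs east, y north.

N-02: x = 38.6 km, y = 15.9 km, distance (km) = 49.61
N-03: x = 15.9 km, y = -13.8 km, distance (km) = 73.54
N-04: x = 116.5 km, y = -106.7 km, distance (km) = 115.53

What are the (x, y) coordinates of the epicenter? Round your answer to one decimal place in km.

Circle about each station: (x − 38.6)² + (y − 15.9)² = 49.61²; (x − 15.9)² + (y + 13.8)² = 73.54²; (x − 116.5)² + (y + 106.7)² = 115.53².
Subtracting the N-02 equation from the N-03 and N-04 equations removes the quadratic terms:
-45.4 x − 59.4 y = -4246.50
155.8 x − 245.2 y = 12328.34
Solving the 2×2 system: x ≈ 87.0, y ≈ 5.0 km.

(87.0, 5.0)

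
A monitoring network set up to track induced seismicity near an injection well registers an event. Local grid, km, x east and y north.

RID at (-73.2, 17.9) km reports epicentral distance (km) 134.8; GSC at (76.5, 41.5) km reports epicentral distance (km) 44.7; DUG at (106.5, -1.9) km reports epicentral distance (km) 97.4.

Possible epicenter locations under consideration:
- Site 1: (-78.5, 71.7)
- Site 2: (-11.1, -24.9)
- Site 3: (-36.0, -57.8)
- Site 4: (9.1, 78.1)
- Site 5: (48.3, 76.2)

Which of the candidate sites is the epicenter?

For each candidate, compare |candidate − station| to the reported distance:
Site 1: residuals RID 80.7, GSC 113.2, DUG 101.7 → max 113.2 km
Site 2: residuals RID 59.4, GSC 65.2, DUG 22.4 → max 65.2 km
Site 3: residuals RID 50.5, GSC 105.4, DUG 55.7 → max 105.4 km
Site 4: residuals RID 32.8, GSC 32.0, DUG 28.6 → max 32.8 km
Site 5: residuals RID 0.0, GSC 0.0, DUG 0.0 → max 0.0 km
Only Site 5 has all residuals ≈ 0.

Site 5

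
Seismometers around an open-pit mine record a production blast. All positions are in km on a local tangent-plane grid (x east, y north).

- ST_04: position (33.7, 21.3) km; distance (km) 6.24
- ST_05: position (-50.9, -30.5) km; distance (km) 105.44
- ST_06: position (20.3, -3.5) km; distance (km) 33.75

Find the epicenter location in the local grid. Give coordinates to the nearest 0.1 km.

Circle about each station: (x − 33.7)² + (y − 21.3)² = 6.24²; (x + 50.9)² + (y + 30.5)² = 105.44²; (x − 20.3)² + (y + 3.5)² = 33.75².
Subtracting the ST_04 equation from the ST_05 and ST_06 equations removes the quadratic terms:
-169.2 x − 103.6 y = -9146.98
-26.8 x − 49.6 y = -2265.16
Solving the 2×2 system: x ≈ 39.0, y ≈ 24.6 km.

(39.0, 24.6)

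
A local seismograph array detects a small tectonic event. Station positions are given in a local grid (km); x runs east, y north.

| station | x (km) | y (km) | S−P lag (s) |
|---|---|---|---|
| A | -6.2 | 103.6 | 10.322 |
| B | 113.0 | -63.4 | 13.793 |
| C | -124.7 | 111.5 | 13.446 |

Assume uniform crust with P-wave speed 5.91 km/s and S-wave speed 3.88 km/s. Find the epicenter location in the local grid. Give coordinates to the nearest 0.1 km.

(-33.3, -9.8)

Distance from S−P lag: d = Δt · v_P v_S / (v_P − v_S) = Δt · (5.91·3.88)/(5.91−3.88) ≈ 11.2960·Δt.
So d_A = 116.60, d_B = 155.81, d_C = 151.89 km.
Circle about each station: (x + 6.2)² + (y − 103.6)² = 116.60²; (x − 113.0)² + (y + 63.4)² = 155.81²; (x + 124.7)² + (y − 111.5)² = 151.89².
Subtracting the A equation from the B and C equations removes the quadratic terms:
238.4 x − 334.0 y = -4664.04
-237.0 x + 15.8 y = 7735.93
Solving the 2×2 system: x ≈ -33.3, y ≈ -9.8 km.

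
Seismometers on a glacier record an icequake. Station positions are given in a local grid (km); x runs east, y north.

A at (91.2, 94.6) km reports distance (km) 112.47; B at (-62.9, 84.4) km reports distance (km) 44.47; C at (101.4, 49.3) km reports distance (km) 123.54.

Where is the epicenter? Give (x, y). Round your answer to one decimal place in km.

-19.5 km east, 74.7 km north

Circle about each station: (x − 91.2)² + (y − 94.6)² = 112.47²; (x + 62.9)² + (y − 84.4)² = 44.47²; (x − 101.4)² + (y − 49.3)² = 123.54².
Subtracting pairs of circle equations eliminates x²+y² and gives linear equations (the radical axes):
-308.2 x − 20.4 y = 4485.09
20.4 x − 90.6 y = -7166.78
Solving the 2×2 system: x ≈ -19.5, y ≈ 74.7 km.
Check against A (with the unrounded x, y): √((x − 91.2)²+(y − 94.6)²) = 112.47 ≈ 112.47 km. ✓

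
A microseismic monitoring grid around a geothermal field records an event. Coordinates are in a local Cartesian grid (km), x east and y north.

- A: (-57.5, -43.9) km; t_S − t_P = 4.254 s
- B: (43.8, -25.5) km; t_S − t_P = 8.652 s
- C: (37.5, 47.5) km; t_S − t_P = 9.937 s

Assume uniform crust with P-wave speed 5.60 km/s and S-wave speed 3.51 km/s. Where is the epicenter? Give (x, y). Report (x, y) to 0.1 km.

(-36.1, -10.1)

Distance from S−P lag: d = Δt · v_P v_S / (v_P − v_S) = Δt · (5.60·3.51)/(5.60−3.51) ≈ 9.4048·Δt.
So d_A = 40.01, d_B = 81.37, d_C = 93.46 km.
Circle about each station: (x + 57.5)² + (y + 43.9)² = 40.01²; (x − 43.8)² + (y + 25.5)² = 81.37²; (x − 37.5)² + (y − 47.5)² = 93.46².
Subtracting the A equation from the B and C equations removes the quadratic terms:
202.6 x + 36.8 y = -7685.05
190.0 x + 182.8 y = -8704.93
Solving the 2×2 system: x ≈ -36.1, y ≈ -10.1 km.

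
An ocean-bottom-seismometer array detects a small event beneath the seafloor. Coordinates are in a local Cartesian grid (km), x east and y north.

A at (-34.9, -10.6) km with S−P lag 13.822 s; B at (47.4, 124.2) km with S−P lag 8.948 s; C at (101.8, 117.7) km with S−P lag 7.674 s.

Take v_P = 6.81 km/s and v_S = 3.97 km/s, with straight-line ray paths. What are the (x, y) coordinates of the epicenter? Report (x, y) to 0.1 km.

Distance from S−P lag: d = Δt · v_P v_S / (v_P − v_S) = Δt · (6.81·3.97)/(6.81−3.97) ≈ 9.5196·Δt.
So d_A = 131.58, d_B = 85.18, d_C = 73.05 km.
Circle about each station: (x + 34.9)² + (y + 10.6)² = 131.58²; (x − 47.4)² + (y − 124.2)² = 85.18²; (x − 101.8)² + (y − 117.7)² = 73.05².
Subtracting the A equation from the B and C equations removes the quadratic terms:
164.6 x + 269.6 y = 26399.69
273.4 x + 256.6 y = 34863.15
Solving the 2×2 system: x ≈ 83.4, y ≈ 47.0 km.

83.4 km east, 47.0 km north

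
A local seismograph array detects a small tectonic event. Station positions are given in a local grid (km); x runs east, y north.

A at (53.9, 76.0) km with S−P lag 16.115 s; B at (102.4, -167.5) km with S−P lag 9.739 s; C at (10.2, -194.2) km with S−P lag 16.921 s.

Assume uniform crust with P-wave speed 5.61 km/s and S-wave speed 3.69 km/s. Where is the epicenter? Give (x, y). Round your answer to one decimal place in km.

(145.4, -71.7)

Distance from S−P lag: d = Δt · v_P v_S / (v_P − v_S) = Δt · (5.61·3.69)/(5.61−3.69) ≈ 10.7817·Δt.
So d_A = 173.75, d_B = 105.00, d_C = 182.44 km.
Circle about each station: (x − 53.9)² + (y − 76.0)² = 173.75²; (x − 102.4)² + (y + 167.5)² = 105.00²; (x − 10.2)² + (y + 194.2)² = 182.44².
Subtracting the A equation from the B and C equations removes the quadratic terms:
97.0 x − 487.0 y = 49024.86
-87.4 x − 540.4 y = 26041.18
Solving the 2×2 system: x ≈ 145.4, y ≈ -71.7 km.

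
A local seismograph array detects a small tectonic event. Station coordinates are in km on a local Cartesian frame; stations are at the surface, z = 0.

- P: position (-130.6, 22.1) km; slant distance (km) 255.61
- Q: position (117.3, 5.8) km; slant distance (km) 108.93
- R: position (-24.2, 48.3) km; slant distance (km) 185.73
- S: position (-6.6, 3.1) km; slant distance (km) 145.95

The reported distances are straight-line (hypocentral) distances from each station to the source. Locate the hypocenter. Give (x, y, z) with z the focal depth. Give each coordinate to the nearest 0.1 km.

x ≈ 95.2 km, y ≈ -77.2 km, depth ≈ 67.0 km

Each station gives a sphere (x−x_i)² + (y−y_i)² + z² = d_i² (stations at z=0).
Subtracting the P sphere from Q and R: z² cancels, leaving linear equations in x and y:
495.8 x − 32.6 y = 49718.89
212.8 x + 52.4 y = 16214.60
Solving: x ≈ 95.205, y ≈ -77.193 km (keep extra digits for the depth step; rounded: 95.2, -77.2).
Then from the P sphere: z² = 255.61² − (x + 130.6)² − (y − 22.1)² with x = 95.205, y = -77.193, so z ≈ 67.004 ≈ 67.0 km.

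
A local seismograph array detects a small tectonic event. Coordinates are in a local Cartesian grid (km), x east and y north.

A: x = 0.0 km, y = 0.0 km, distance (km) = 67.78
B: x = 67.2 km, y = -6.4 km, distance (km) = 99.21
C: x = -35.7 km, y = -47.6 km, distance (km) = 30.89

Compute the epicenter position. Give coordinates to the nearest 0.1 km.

(-11.5, -66.8)

Circle about each station: x² + y² = 67.78²; (x − 67.2)² + (y + 6.4)² = 99.21²; (x + 35.7)² + (y + 47.6)² = 30.89².
Subtracting the A equation from the B and C equations removes the quadratic terms:
134.4 x − 12.8 y = -691.70
-71.4 x − 95.2 y = 7180.19
Solving the 2×2 system: x ≈ -11.5, y ≈ -66.8 km.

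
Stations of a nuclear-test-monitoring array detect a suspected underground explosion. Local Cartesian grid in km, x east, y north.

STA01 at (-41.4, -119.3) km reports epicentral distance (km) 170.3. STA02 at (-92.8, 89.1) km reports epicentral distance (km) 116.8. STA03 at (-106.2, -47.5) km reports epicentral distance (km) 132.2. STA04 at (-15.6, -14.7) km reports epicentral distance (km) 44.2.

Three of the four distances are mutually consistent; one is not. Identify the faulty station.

STA01

Solve using three stations at a time. Using STA02, STA03, STA04 (subtract circle equations pairwise → linear system) gives (x, y) ≈ (4.6, 24.6).
Distances from that point to each station vs reported:
  STA01: calculated 151.1 vs reported 170.3 → residual 19.2 km
  STA02: calculated 116.8 vs reported 116.8 → residual 0.0 km
  STA03: calculated 132.2 vs reported 132.2 → residual 0.0 km
  STA04: calculated 44.2 vs reported 44.2 → residual 0.0 km
STA02, STA03, STA04 are mutually consistent (residuals ≈ 0); STA01 is off by 19.2 km.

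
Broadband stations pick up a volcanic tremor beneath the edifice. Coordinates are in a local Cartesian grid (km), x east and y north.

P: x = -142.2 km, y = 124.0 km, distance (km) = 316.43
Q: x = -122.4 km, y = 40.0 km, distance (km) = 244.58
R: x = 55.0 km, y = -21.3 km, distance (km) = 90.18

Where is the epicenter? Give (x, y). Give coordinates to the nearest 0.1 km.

(70.7, -110.1)

Circle about each station: (x + 142.2)² + (y − 124.0)² = 316.43²; (x + 122.4)² + (y − 40.0)² = 244.58²; (x − 55.0)² + (y + 21.3)² = 90.18².
Subtracting the P equation from the Q and R equations removes the quadratic terms:
39.6 x − 168.0 y = 21293.49
394.4 x − 290.6 y = 59877.36
Solving the 2×2 system: x ≈ 70.7, y ≈ -110.1 km.
Check against P (with the unrounded x, y): √((x + 142.2)²+(y − 124.0)²) = 316.42 ≈ 316.43 km. ✓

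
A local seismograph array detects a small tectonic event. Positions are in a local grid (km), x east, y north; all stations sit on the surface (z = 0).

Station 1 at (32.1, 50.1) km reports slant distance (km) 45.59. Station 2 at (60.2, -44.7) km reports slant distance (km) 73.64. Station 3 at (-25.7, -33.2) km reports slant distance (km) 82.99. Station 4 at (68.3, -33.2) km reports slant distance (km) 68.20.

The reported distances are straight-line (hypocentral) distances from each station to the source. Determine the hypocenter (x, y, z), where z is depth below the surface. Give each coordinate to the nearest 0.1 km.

(33.2, 16.5, 30.8)

Each station gives a sphere (x−x_i)² + (y−y_i)² + z² = d_i² (stations at z=0).
Subtracting the Station 1 sphere from Station 2 and Station 3: z² cancels, leaving linear equations in x and y:
56.2 x − 189.6 y = -1262.69
-115.6 x − 166.6 y = -6586.58
Solving: x ≈ 33.198, y ≈ 16.500 km (keep extra digits for the depth step; rounded: 33.2, 16.5).
Then from the Station 1 sphere: z² = 45.59² − (x − 32.1)² − (y − 50.1)² with x = 33.198, y = 16.500, so z ≈ 30.794 ≈ 30.8 km.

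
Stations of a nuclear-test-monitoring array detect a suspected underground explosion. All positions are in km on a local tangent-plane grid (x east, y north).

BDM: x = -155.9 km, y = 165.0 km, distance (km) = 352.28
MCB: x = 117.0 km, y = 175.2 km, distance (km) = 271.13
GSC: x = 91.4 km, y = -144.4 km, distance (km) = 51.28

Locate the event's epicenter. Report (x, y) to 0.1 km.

(83.1, -93.8)

Circle about each station: (x + 155.9)² + (y − 165.0)² = 352.28²; (x − 117.0)² + (y − 175.2)² = 271.13²; (x − 91.4)² + (y + 144.4)² = 51.28².
Subtracting pairs of circle equations eliminates x²+y² and gives linear equations (the radical axes):
545.8 x + 20.4 y = 43443.95
494.6 x − 618.8 y = 99147.07
Solving the 2×2 system: x ≈ 83.1, y ≈ -93.8 km.
Check against BDM (with the unrounded x, y): √((x + 155.9)²+(y − 165.0)²) = 352.28 ≈ 352.28 km. ✓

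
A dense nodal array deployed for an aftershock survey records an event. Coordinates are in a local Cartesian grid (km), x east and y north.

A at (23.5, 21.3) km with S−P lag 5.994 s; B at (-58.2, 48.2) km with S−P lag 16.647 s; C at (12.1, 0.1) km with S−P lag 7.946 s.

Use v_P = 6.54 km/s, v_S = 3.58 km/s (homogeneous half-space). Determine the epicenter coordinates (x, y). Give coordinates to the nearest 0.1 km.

Distance from S−P lag: d = Δt · v_P v_S / (v_P − v_S) = Δt · (6.54·3.58)/(6.54−3.58) ≈ 7.9099·Δt.
So d_A = 47.41, d_B = 131.68, d_C = 62.85 km.
Circle about each station: (x − 23.5)² + (y − 21.3)² = 47.41²; (x + 58.2)² + (y − 48.2)² = 131.68²; (x − 12.1)² + (y − 0.1)² = 62.85².
Subtracting pairs of circle equations eliminates x²+y² and gives linear equations (the radical axes):
-163.4 x + 53.8 y = -10387.37
-22.8 x − 42.4 y = -2561.93
Solving the 2×2 system: x ≈ 70.9, y ≈ 22.3 km.

70.9 km east, 22.3 km north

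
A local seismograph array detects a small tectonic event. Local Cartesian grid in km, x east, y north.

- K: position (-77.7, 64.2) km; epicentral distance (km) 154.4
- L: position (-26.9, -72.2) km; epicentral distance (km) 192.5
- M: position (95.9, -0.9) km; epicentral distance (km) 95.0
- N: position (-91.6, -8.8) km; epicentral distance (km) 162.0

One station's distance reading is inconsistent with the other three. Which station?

Solve using three stations at a time. Using K, L, M (subtract circle equations pairwise → linear system) gives (x, y) ≈ (74.2, 91.6).
Distances from that point to each station vs reported:
  K: calculated 154.4 vs reported 154.4 → residual 0.0 km
  L: calculated 192.5 vs reported 192.5 → residual 0.0 km
  M: calculated 95.0 vs reported 95.0 → residual 0.0 km
  N: calculated 193.9 vs reported 162.0 → residual 31.9 km
K, L, M are mutually consistent (residuals ≈ 0); N is off by 31.9 km.

N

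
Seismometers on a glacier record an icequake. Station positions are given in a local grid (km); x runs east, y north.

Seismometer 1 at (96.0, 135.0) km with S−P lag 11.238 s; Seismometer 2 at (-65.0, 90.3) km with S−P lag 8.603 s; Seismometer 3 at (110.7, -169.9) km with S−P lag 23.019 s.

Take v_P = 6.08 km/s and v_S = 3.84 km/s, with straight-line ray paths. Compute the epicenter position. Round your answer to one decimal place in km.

Distance from S−P lag: d = Δt · v_P v_S / (v_P − v_S) = Δt · (6.08·3.84)/(6.08−3.84) ≈ 10.4229·Δt.
So d_Seismometer 1 = 117.13, d_Seismometer 2 = 89.67, d_Seismometer 3 = 239.92 km.
Circle about each station: (x − 96.0)² + (y − 135.0)² = 117.13²; (x + 65.0)² + (y − 90.3)² = 89.67²; (x − 110.7)² + (y + 169.9)² = 239.92².
Subtracting the Seismometer 1 equation from the Seismometer 2 and Seismometer 3 equations removes the quadratic terms:
-322.0 x − 89.4 y = -9383.18
29.4 x − 609.8 y = -30162.67
Solving the 2×2 system: x ≈ 15.2, y ≈ 50.2 km.
Check against Seismometer 1 (with the unrounded x, y): √((x − 96.0)²+(y − 135.0)²) = 117.13 ≈ 117.13 km. ✓

x ≈ 15.2 km, y ≈ 50.2 km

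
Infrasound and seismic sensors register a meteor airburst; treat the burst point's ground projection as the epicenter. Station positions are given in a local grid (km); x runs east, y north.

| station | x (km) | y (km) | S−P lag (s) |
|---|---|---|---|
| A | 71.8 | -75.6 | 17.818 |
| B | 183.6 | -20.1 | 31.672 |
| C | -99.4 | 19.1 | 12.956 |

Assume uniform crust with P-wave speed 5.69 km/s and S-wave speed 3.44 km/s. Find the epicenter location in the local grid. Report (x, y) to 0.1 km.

(-82.3, -92.3)

Distance from S−P lag: d = Δt · v_P v_S / (v_P − v_S) = Δt · (5.69·3.44)/(5.69−3.44) ≈ 8.6994·Δt.
So d_A = 155.01, d_B = 275.53, d_C = 112.71 km.
Circle about each station: (x − 71.8)² + (y + 75.6)² = 155.01²; (x − 183.6)² + (y + 20.1)² = 275.53²; (x + 99.4)² + (y − 19.1)² = 112.71².
Subtracting the A equation from the B and C equations removes the quadratic terms:
223.6 x + 111.0 y = -28646.31
-342.4 x + 189.4 y = 10699.13
Solving the 2×2 system: x ≈ -82.3, y ≈ -92.3 km.
Check against A (with the unrounded x, y): √((x − 71.8)²+(y + 75.6)²) = 155.00 ≈ 155.01 km. ✓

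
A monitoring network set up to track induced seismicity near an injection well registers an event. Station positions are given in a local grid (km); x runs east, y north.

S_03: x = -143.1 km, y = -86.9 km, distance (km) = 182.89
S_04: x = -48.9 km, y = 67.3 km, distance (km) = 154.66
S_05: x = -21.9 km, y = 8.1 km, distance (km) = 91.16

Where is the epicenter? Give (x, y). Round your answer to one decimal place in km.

37.9 km east, -60.7 km north

Circle about each station: (x + 143.1)² + (y + 86.9)² = 182.89²; (x + 48.9)² + (y − 67.3)² = 154.66²; (x + 21.9)² + (y − 8.1)² = 91.16².
Subtracting the S_03 equation from the S_04 and S_05 equations removes the quadratic terms:
188.4 x + 308.4 y = -11579.68
242.4 x + 190.0 y = -2345.39
Solving the 2×2 system: x ≈ 37.9, y ≈ -60.7 km.
Check against S_03 (with the unrounded x, y): √((x + 143.1)²+(y + 86.9)²) = 182.89 ≈ 182.89 km. ✓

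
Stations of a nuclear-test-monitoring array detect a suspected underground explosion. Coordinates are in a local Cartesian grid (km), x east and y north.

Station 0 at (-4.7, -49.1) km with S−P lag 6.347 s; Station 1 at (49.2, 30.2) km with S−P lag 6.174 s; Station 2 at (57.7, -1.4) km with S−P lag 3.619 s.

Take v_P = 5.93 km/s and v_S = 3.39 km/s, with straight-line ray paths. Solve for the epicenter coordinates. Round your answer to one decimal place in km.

x ≈ 33.0 km, y ≈ -15.9 km

Distance from S−P lag: d = Δt · v_P v_S / (v_P − v_S) = Δt · (5.93·3.39)/(5.93−3.39) ≈ 7.9144·Δt.
So d_Station 0 = 50.23, d_Station 1 = 48.86, d_Station 2 = 28.64 km.
Circle about each station: (x + 4.7)² + (y + 49.1)² = 50.23²; (x − 49.2)² + (y − 30.2)² = 48.86²; (x − 57.7)² + (y + 1.4)² = 28.64².
Subtracting the Station 0 equation from the Station 1 and Station 2 equations removes the quadratic terms:
107.8 x + 158.6 y = 1035.53
124.8 x + 95.4 y = 2601.15
Solving the 2×2 system: x ≈ 33.0, y ≈ -15.9 km.
Check against Station 0 (with the unrounded x, y): √((x + 4.7)²+(y + 49.1)²) = 50.23 ≈ 50.23 km. ✓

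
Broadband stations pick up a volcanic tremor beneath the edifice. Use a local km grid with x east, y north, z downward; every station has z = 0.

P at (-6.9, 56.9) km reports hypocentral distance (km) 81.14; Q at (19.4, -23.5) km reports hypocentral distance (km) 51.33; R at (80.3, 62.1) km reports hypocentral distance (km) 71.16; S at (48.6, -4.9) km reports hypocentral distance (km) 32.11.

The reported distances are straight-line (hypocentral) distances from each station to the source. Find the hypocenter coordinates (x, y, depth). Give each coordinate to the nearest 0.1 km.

Each station gives a sphere (x−x_i)² + (y−y_i)² + z² = d_i² (stations at z=0).
Subtracting the P sphere from Q and R: z² cancels, leaving linear equations in x and y:
52.6 x − 160.8 y = 1592.32
174.4 x + 10.4 y = 8539.23
Solving: x ≈ 48.606, y ≈ 5.997 km (keep extra digits for the depth step; rounded: 48.6, 6.0).
Then from the P sphere: z² = 81.14² − (x + 6.9)² − (y − 56.9)² with x = 48.606, y = 5.997, so z ≈ 30.194 ≈ 30.2 km.

(48.6, 6.0, 30.2)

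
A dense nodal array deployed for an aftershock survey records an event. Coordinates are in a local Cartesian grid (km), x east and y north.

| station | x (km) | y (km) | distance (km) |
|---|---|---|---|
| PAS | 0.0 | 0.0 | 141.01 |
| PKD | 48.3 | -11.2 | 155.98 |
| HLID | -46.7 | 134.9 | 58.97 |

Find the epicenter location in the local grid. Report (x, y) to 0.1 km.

Circle about each station: x² + y² = 141.01²; (x − 48.3)² + (y + 11.2)² = 155.98²; (x + 46.7)² + (y − 134.9)² = 58.97².
Subtracting the PAS equation from the PKD and HLID equations removes the quadratic terms:
96.6 x − 22.4 y = -1987.61
-93.4 x + 269.8 y = 36785.26
Solving the 2×2 system: x ≈ 12.0, y ≈ 140.5 km.

(12.0, 140.5)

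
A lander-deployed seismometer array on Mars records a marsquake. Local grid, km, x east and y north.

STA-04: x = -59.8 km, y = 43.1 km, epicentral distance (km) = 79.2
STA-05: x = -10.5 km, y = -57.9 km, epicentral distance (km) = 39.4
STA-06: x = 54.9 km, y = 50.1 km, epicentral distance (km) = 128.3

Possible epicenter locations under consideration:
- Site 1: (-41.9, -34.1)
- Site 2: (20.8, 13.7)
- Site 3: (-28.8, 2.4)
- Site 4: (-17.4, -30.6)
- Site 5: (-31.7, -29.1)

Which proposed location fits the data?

For each candidate, compare |candidate − station| to the reported distance:
Site 1: residuals STA-04 0.0, STA-05 0.0, STA-06 0.0 → max 0.0 km
Site 2: residuals STA-04 6.6, STA-05 38.7, STA-06 78.4 → max 78.4 km
Site 3: residuals STA-04 28.0, STA-05 23.6, STA-06 32.0 → max 32.0 km
Site 4: residuals STA-04 5.8, STA-05 11.2, STA-06 19.9 → max 19.9 km
Site 5: residuals STA-04 1.7, STA-05 3.6, STA-06 10.9 → max 10.9 km
Only Site 1 has all residuals ≈ 0.

Site 1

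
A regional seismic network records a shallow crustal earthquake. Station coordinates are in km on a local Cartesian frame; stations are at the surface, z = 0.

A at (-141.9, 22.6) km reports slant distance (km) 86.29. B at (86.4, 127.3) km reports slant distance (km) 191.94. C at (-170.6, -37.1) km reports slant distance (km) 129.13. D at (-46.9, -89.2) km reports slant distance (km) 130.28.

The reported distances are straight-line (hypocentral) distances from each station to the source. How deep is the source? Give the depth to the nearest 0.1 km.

Each station gives a sphere (x−x_i)² + (y−y_i)² + z² = d_i² (stations at z=0).
Subtracting the A sphere from B and C: z² cancels, leaving linear equations in x and y:
456.6 x + 209.4 y = -26371.12
-57.4 x − 119.4 y = 605.81
Solving: x ≈ -71.105, y ≈ 29.109 km (keep extra digits for the depth step; rounded: -71.1, 29.1).
Then from the A sphere: z² = 86.29² − (x + 141.9)² − (y − 22.6)² with x = -71.105, y = 29.109, so z ≈ 48.905 ≈ 48.9 km.

z ≈ 48.9 km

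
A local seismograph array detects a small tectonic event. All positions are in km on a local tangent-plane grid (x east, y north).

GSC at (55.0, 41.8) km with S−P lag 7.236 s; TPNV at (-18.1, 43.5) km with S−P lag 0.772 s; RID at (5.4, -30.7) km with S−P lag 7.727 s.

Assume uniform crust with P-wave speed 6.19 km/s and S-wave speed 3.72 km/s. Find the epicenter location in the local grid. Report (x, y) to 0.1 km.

Distance from S−P lag: d = Δt · v_P v_S / (v_P − v_S) = Δt · (6.19·3.72)/(6.19−3.72) ≈ 9.3226·Δt.
So d_GSC = 67.46, d_TPNV = 7.20, d_RID = 72.04 km.
Circle about each station: (x − 55.0)² + (y − 41.8)² = 67.46²; (x + 18.1)² + (y − 43.5)² = 7.20²; (x − 5.4)² + (y + 30.7)² = 72.04².
Subtracting pairs of circle equations eliminates x²+y² and gives linear equations (the radical axes):
-146.2 x + 3.4 y = 1946.63
-99.2 x − 145.0 y = -4439.50
Solving the 2×2 system: x ≈ -12.4, y ≈ 39.1 km.

-12.4 km east, 39.1 km north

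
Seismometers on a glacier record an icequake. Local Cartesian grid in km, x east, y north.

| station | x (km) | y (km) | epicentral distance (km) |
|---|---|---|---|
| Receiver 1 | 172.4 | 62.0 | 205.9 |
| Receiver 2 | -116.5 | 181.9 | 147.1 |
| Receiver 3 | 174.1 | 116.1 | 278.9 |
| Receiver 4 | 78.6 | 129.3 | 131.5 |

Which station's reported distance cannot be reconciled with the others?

Solve using three stations at a time. Using Receiver 1, Receiver 2, Receiver 4 (subtract circle equations pairwise → linear system) gives (x, y) ≈ (-33.4, 60.7).
Distances from that point to each station vs reported:
  Receiver 1: calculated 205.8 vs reported 205.9 → residual 0.1 km
  Receiver 2: calculated 147.0 vs reported 147.1 → residual 0.1 km
  Receiver 3: calculated 214.8 vs reported 278.9 → residual 64.1 km
  Receiver 4: calculated 131.4 vs reported 131.5 → residual 0.1 km
Receiver 1, Receiver 2, Receiver 4 are mutually consistent (residuals ≈ 0); Receiver 3 is off by 64.1 km.

Receiver 3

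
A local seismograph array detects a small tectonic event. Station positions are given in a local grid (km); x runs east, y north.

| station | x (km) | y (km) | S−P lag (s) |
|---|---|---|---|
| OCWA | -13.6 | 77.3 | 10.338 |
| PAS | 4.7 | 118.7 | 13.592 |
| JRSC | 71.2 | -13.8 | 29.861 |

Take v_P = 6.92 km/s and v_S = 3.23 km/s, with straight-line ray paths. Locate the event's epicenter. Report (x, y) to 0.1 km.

(-73.9, 94.2)

Distance from S−P lag: d = Δt · v_P v_S / (v_P − v_S) = Δt · (6.92·3.23)/(6.92−3.23) ≈ 6.0573·Δt.
So d_OCWA = 62.62, d_PAS = 82.33, d_JRSC = 180.88 km.
Circle about each station: (x + 13.6)² + (y − 77.3)² = 62.62²; (x − 4.7)² + (y − 118.7)² = 82.33²; (x − 71.2)² + (y + 13.8)² = 180.88².
Subtracting the OCWA equation from the PAS and JRSC equations removes the quadratic terms:
36.6 x + 82.8 y = 5094.57
169.6 x − 182.2 y = -29696.68
Solving the 2×2 system: x ≈ -73.9, y ≈ 94.2 km.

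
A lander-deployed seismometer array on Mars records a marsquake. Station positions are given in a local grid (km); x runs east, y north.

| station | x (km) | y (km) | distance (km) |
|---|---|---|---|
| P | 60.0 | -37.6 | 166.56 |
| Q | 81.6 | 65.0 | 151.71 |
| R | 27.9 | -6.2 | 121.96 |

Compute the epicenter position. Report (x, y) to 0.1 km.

x ≈ -70.1 km, y ≈ 66.4 km

Circle about each station: (x − 60.0)² + (y + 37.6)² = 166.56²; (x − 81.6)² + (y − 65.0)² = 151.71²; (x − 27.9)² + (y + 6.2)² = 121.96².
Subtracting pairs of circle equations eliminates x²+y² and gives linear equations (the radical axes):
43.2 x + 205.2 y = 10596.11
-64.2 x + 62.8 y = 8671.08
Solving the 2×2 system: x ≈ -70.1, y ≈ 66.4 km.
Check against P (with the unrounded x, y): √((x − 60.0)²+(y + 37.6)²) = 166.57 ≈ 166.56 km. ✓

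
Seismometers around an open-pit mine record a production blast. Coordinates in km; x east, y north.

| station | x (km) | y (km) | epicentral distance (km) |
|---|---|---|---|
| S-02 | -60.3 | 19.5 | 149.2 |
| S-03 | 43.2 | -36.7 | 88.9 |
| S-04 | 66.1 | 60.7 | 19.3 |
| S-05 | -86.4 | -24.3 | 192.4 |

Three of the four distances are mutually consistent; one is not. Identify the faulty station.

Solve using three stations at a time. Using S-02, S-04, S-05 (subtract circle equations pairwise → linear system) gives (x, y) ≈ (77.8, 76.0).
Distances from that point to each station vs reported:
  S-02: calculated 149.2 vs reported 149.2 → residual 0.0 km
  S-03: calculated 117.9 vs reported 88.9 → residual 29.0 km
  S-04: calculated 19.3 vs reported 19.3 → residual 0.0 km
  S-05: calculated 192.4 vs reported 192.4 → residual 0.0 km
S-02, S-04, S-05 are mutually consistent (residuals ≈ 0); S-03 is off by 29.0 km.

S-03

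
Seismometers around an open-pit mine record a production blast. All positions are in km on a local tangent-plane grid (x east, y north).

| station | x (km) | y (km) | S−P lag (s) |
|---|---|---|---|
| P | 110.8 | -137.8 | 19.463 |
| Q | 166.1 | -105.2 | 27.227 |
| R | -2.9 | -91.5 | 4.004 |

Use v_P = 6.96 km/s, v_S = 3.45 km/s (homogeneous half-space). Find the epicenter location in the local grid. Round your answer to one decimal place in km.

x ≈ -20.0 km, y ≈ -112.9 km

Distance from S−P lag: d = Δt · v_P v_S / (v_P − v_S) = Δt · (6.96·3.45)/(6.96−3.45) ≈ 6.8410·Δt.
So d_P = 133.15, d_Q = 186.26, d_R = 27.39 km.
Circle about each station: (x − 110.8)² + (y + 137.8)² = 133.15²; (x − 166.1)² + (y + 105.2)² = 186.26²; (x + 2.9)² + (y + 91.5)² = 27.39².
Subtracting the P equation from the Q and R equations removes the quadratic terms:
110.6 x + 65.2 y = -9573.10
-227.4 x + 92.6 y = -5906.11
Solving the 2×2 system: x ≈ -20.0, y ≈ -112.9 km.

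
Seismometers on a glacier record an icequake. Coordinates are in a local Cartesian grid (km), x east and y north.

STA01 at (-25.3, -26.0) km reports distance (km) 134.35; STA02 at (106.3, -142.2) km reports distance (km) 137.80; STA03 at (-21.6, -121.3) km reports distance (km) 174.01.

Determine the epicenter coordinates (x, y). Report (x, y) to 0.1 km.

x ≈ 107.3 km, y ≈ -4.4 km

Circle about each station: (x + 25.3)² + (y + 26.0)² = 134.35²; (x − 106.3)² + (y + 142.2)² = 137.80²; (x + 21.6)² + (y + 121.3)² = 174.01².
Subtracting pairs of circle equations eliminates x²+y² and gives linear equations (the radical axes):
263.2 x − 232.4 y = 29265.52
7.4 x − 190.6 y = 1634.60
Solving the 2×2 system: x ≈ 107.3, y ≈ -4.4 km.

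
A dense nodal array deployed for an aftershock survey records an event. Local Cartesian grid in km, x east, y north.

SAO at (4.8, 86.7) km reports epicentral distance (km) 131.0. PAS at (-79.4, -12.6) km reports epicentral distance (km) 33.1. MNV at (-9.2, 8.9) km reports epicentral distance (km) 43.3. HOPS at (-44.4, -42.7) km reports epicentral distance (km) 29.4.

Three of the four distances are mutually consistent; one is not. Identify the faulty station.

Solve using three stations at a time. Using PAS, MNV, HOPS (subtract circle equations pairwise → linear system) gives (x, y) ≈ (-46.3, -13.4).
Distances from that point to each station vs reported:
  SAO: calculated 112.4 vs reported 131.0 → residual 18.6 km
  PAS: calculated 33.1 vs reported 33.1 → residual 0.0 km
  MNV: calculated 43.3 vs reported 43.3 → residual 0.0 km
  HOPS: calculated 29.4 vs reported 29.4 → residual 0.0 km
PAS, MNV, HOPS are mutually consistent (residuals ≈ 0); SAO is off by 18.6 km.

SAO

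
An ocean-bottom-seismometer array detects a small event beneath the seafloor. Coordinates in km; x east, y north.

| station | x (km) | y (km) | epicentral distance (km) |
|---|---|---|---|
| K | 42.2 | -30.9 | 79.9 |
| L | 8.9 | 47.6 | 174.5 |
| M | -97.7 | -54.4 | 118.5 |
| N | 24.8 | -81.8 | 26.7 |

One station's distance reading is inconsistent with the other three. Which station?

L

Solve using three stations at a time. Using K, M, N (subtract circle equations pairwise → linear system) gives (x, y) ≈ (9.9, -104.0).
Distances from that point to each station vs reported:
  K: calculated 79.9 vs reported 79.9 → residual 0.0 km
  L: calculated 151.6 vs reported 174.5 → residual 22.9 km
  M: calculated 118.5 vs reported 118.5 → residual 0.0 km
  N: calculated 26.7 vs reported 26.7 → residual 0.0 km
K, M, N are mutually consistent (residuals ≈ 0); L is off by 22.9 km.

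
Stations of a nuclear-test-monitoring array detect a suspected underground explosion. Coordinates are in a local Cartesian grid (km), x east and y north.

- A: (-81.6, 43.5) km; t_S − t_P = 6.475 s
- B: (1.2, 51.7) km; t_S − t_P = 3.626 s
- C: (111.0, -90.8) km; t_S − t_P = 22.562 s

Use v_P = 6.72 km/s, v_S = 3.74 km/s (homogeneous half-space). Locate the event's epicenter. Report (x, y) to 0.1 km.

-27.1 km east, 40.1 km north

Distance from S−P lag: d = Δt · v_P v_S / (v_P − v_S) = Δt · (6.72·3.74)/(6.72−3.74) ≈ 8.4338·Δt.
So d_A = 54.61, d_B = 30.58, d_C = 190.28 km.
Circle about each station: (x + 81.6)² + (y − 43.5)² = 54.61²; (x − 1.2)² + (y − 51.7)² = 30.58²; (x − 111.0)² + (y + 90.8)² = 190.28².
Subtracting pairs of circle equations eliminates x²+y² and gives linear equations (the radical axes):
165.6 x + 16.4 y = -3829.36
385.2 x − 268.6 y = -21209.40
Solving the 2×2 system: x ≈ -27.1, y ≈ 40.1 km.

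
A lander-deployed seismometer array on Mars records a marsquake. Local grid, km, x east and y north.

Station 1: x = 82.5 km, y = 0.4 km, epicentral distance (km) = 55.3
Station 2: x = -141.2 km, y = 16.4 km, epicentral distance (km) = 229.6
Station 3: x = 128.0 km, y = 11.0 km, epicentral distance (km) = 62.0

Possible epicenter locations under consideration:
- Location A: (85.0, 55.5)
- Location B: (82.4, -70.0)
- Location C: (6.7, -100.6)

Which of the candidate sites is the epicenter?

For each candidate, compare |candidate − station| to the reported distance:
Location A: residuals Station 1 0.1, Station 2 0.0, Station 3 0.1 → max 0.1 km
Location B: residuals Station 1 15.1, Station 2 10.1, Station 3 31.0 → max 31.0 km
Location C: residuals Station 1 71.0, Station 2 41.0, Station 3 102.8 → max 102.8 km
Only Location A has all residuals ≈ 0.

Location A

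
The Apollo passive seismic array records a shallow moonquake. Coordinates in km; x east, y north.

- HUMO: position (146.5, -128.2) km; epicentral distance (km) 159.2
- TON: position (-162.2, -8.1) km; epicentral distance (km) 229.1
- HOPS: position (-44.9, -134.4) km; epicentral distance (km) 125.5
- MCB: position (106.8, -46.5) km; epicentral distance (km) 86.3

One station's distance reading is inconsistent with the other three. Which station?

Solve using three stations at a time. Using HUMO, HOPS, MCB (subtract circle equations pairwise → linear system) gives (x, y) ≈ (22.4, -28.5).
Distances from that point to each station vs reported:
  HUMO: calculated 159.2 vs reported 159.2 → residual 0.0 km
  TON: calculated 185.7 vs reported 229.1 → residual 43.4 km
  HOPS: calculated 125.5 vs reported 125.5 → residual 0.0 km
  MCB: calculated 86.3 vs reported 86.3 → residual 0.0 km
HUMO, HOPS, MCB are mutually consistent (residuals ≈ 0); TON is off by 43.4 km.

TON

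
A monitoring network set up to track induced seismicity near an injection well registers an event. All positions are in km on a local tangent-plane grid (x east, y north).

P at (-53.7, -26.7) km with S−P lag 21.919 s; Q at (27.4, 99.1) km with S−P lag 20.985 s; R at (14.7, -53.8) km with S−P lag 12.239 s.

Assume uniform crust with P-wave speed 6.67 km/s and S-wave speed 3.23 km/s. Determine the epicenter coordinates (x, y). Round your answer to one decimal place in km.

(83.4, -19.8)

Distance from S−P lag: d = Δt · v_P v_S / (v_P − v_S) = Δt · (6.67·3.23)/(6.67−3.23) ≈ 6.2628·Δt.
So d_P = 137.27, d_Q = 131.43, d_R = 76.65 km.
Circle about each station: (x + 53.7)² + (y + 26.7)² = 137.27²; (x − 27.4)² + (y − 99.1)² = 131.43²; (x − 14.7)² + (y + 53.8)² = 76.65².
Subtracting the P equation from the Q and R equations removes the quadratic terms:
162.2 x + 251.6 y = 8544.20
136.8 x − 54.2 y = 12481.78
Solving the 2×2 system: x ≈ 83.4, y ≈ -19.8 km.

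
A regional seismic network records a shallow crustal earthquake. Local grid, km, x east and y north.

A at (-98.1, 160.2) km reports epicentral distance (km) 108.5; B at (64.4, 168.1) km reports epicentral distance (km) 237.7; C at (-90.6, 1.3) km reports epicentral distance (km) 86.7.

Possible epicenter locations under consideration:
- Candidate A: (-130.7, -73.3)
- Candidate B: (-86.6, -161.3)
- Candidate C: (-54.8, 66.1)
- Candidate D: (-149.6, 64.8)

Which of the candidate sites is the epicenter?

Candidate D

For each candidate, compare |candidate − station| to the reported distance:
Candidate A: residuals A 127.3, B 72.7, C 2.0 → max 127.3 km
Candidate B: residuals A 213.2, B 124.7, C 75.9 → max 213.2 km
Candidate C: residuals A 4.9, B 80.8, C 12.7 → max 80.8 km
Candidate D: residuals A 0.1, B 0.1, C 0.0 → max 0.1 km
Only Candidate D has all residuals ≈ 0.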